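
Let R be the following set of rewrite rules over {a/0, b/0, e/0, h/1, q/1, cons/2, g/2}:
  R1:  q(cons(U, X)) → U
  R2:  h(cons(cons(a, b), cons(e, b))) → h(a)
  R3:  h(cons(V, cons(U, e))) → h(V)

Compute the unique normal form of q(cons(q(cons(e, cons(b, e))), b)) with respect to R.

e

1. q(cons(q(cons(e, cons(b, e))), b))  →  q(cons(e, cons(b, e)))   [R1 at ε]
2. q(cons(e, cons(b, e)))  →  e   [R1 at ε]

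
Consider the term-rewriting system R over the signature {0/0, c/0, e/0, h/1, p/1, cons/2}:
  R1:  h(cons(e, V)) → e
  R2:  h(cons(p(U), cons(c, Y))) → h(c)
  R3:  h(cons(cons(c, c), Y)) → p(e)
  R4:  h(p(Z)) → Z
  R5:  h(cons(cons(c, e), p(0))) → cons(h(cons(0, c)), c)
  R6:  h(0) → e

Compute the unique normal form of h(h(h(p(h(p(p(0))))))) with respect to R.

1. h(h(h(p(h(p(p(0)))))))  →  h(h(h(p(p(0)))))   [R4 at 1.1]
2. h(h(h(p(p(0)))))  →  h(h(p(0)))   [R4 at 1.1]
3. h(h(p(0)))  →  h(0)   [R4 at 1]
4. h(0)  →  e   [R6 at ε]

e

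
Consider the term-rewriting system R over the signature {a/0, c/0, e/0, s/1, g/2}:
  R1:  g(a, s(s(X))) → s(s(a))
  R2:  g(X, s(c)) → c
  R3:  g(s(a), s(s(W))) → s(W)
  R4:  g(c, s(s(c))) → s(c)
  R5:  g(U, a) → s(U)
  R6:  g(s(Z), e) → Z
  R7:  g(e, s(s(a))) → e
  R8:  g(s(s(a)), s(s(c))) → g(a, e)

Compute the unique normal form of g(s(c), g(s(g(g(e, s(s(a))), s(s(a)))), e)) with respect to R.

c

1. g(s(c), g(s(g(g(e, s(s(a))), s(s(a)))), e))  →  g(s(c), g(g(e, s(s(a))), s(s(a))))   [R6 at 2]
2. g(s(c), g(g(e, s(s(a))), s(s(a))))  →  g(s(c), g(e, s(s(a))))   [R7 at 2.1]
3. g(s(c), g(e, s(s(a))))  →  g(s(c), e)   [R7 at 2]
4. g(s(c), e)  →  c   [R6 at ε]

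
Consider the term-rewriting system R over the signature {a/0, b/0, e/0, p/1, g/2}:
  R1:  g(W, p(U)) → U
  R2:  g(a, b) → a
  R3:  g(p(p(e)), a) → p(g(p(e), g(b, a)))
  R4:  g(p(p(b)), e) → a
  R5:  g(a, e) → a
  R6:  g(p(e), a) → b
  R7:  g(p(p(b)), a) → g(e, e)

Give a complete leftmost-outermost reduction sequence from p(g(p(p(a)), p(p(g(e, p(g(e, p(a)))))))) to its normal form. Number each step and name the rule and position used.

p(p(a))

1. p(g(p(p(a)), p(p(g(e, p(g(e, p(a))))))))  →  p(p(g(e, p(g(e, p(a))))))   [R1 at 1]
2. p(p(g(e, p(g(e, p(a))))))  →  p(p(g(e, p(a))))   [R1 at 1.1]
3. p(p(g(e, p(a))))  →  p(p(a))   [R1 at 1.1]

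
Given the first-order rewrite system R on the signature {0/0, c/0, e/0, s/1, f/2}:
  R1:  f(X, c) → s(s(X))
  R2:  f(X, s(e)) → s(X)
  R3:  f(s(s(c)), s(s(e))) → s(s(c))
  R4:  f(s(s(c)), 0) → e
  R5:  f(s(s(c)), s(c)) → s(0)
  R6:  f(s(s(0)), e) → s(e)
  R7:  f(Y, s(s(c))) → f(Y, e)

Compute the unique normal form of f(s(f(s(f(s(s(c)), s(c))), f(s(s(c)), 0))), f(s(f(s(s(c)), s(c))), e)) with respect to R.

1. f(s(f(s(f(s(s(c)), s(c))), f(s(s(c)), 0))), f(s(f(s(s(c)), s(c))), e))  →  f(s(f(s(s(0)), f(s(s(c)), 0))), f(s(f(s(s(c)), s(c))), e))   [R5 at 1.1.1.1]
2. f(s(f(s(s(0)), f(s(s(c)), 0))), f(s(f(s(s(c)), s(c))), e))  →  f(s(f(s(s(0)), e)), f(s(f(s(s(c)), s(c))), e))   [R4 at 1.1.2]
3. f(s(f(s(s(0)), e)), f(s(f(s(s(c)), s(c))), e))  →  f(s(s(e)), f(s(f(s(s(c)), s(c))), e))   [R6 at 1.1]
4. f(s(s(e)), f(s(f(s(s(c)), s(c))), e))  →  f(s(s(e)), f(s(s(0)), e))   [R5 at 2.1.1]
5. f(s(s(e)), f(s(s(0)), e))  →  f(s(s(e)), s(e))   [R6 at 2]
6. f(s(s(e)), s(e))  →  s(s(s(e)))   [R2 at ε]

s(s(s(e)))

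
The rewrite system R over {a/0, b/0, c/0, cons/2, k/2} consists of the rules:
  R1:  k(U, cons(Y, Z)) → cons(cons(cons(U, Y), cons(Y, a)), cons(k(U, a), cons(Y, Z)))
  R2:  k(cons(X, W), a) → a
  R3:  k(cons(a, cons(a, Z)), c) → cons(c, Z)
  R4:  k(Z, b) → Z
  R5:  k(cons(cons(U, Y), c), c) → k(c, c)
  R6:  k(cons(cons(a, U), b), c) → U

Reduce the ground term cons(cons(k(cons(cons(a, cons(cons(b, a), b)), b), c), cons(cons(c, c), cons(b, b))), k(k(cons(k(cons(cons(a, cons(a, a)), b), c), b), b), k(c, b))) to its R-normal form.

cons(cons(cons(cons(b, a), b), cons(cons(c, c), cons(b, b))), a)

1. cons(cons(k(cons(cons(a, cons(cons(b, a), b)), b), c), cons(cons(c, c), cons(b, b))), k(k(cons(k(cons(cons(a, cons(a, a)), b), c), b), b), k(c, b)))  →  cons(cons(cons(cons(b, a), b), cons(cons(c, c), cons(b, b))), k(k(cons(k(cons(cons(a, cons(a, a)), b), c), b), b), k(c, b)))   [R6 at 1.1]
2. cons(cons(cons(cons(b, a), b), cons(cons(c, c), cons(b, b))), k(k(cons(k(cons(cons(a, cons(a, a)), b), c), b), b), k(c, b)))  →  cons(cons(cons(cons(b, a), b), cons(cons(c, c), cons(b, b))), k(cons(k(cons(cons(a, cons(a, a)), b), c), b), k(c, b)))   [R4 at 2.1]
3. cons(cons(cons(cons(b, a), b), cons(cons(c, c), cons(b, b))), k(cons(k(cons(cons(a, cons(a, a)), b), c), b), k(c, b)))  →  cons(cons(cons(cons(b, a), b), cons(cons(c, c), cons(b, b))), k(cons(cons(a, a), b), k(c, b)))   [R6 at 2.1.1]
4. cons(cons(cons(cons(b, a), b), cons(cons(c, c), cons(b, b))), k(cons(cons(a, a), b), k(c, b)))  →  cons(cons(cons(cons(b, a), b), cons(cons(c, c), cons(b, b))), k(cons(cons(a, a), b), c))   [R4 at 2.2]
5. cons(cons(cons(cons(b, a), b), cons(cons(c, c), cons(b, b))), k(cons(cons(a, a), b), c))  →  cons(cons(cons(cons(b, a), b), cons(cons(c, c), cons(b, b))), a)   [R6 at 2]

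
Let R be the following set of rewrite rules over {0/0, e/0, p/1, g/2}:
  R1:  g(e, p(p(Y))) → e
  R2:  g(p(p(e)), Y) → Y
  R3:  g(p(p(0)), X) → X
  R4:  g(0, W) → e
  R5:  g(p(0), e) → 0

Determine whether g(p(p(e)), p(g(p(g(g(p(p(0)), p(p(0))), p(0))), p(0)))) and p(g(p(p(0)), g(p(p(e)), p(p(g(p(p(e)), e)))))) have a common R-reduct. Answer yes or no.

Reduce t₁ = g(p(p(e)), p(g(p(g(g(p(p(0)), p(p(0))), p(0))), p(0)))):
1. g(p(p(e)), p(g(p(g(g(p(p(0)), p(p(0))), p(0))), p(0))))  →  p(g(p(g(g(p(p(0)), p(p(0))), p(0))), p(0)))   [R2 at ε]
2. p(g(p(g(g(p(p(0)), p(p(0))), p(0))), p(0)))  →  p(g(p(g(p(p(0)), p(0))), p(0)))   [R3 at 1.1.1.1]
3. p(g(p(g(p(p(0)), p(0))), p(0)))  →  p(g(p(p(0)), p(0)))   [R3 at 1.1.1]
4. p(g(p(p(0)), p(0)))  →  p(p(0))   [R3 at 1]

Reduce t₂ = p(g(p(p(0)), g(p(p(e)), p(p(g(p(p(e)), e)))))):
1. p(g(p(p(0)), g(p(p(e)), p(p(g(p(p(e)), e))))))  →  p(g(p(p(e)), p(p(g(p(p(e)), e)))))   [R3 at 1]
2. p(g(p(p(e)), p(p(g(p(p(e)), e)))))  →  p(p(p(g(p(p(e)), e))))   [R2 at 1]
3. p(p(p(g(p(p(e)), e))))  →  p(p(p(e)))   [R2 at 1.1.1]

no — NF(t₁) = p(p(0)), NF(t₂) = p(p(p(e)))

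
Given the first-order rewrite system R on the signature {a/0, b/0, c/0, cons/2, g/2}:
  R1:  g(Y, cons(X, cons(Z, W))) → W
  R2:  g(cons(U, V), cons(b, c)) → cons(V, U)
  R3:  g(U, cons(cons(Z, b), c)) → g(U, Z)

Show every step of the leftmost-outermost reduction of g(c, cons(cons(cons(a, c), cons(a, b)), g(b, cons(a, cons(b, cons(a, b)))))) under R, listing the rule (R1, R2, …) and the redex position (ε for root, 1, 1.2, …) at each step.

1. g(c, cons(cons(cons(a, c), cons(a, b)), g(b, cons(a, cons(b, cons(a, b))))))  →  g(c, cons(cons(cons(a, c), cons(a, b)), cons(a, b)))   [R1 at 2.2]
2. g(c, cons(cons(cons(a, c), cons(a, b)), cons(a, b)))  →  b   [R1 at ε]

b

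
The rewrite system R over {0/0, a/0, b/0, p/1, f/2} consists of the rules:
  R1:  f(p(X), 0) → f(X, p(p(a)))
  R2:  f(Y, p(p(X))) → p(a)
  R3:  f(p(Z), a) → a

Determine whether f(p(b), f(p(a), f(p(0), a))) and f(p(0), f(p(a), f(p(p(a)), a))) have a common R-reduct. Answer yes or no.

yes — NF(t₁) = a, NF(t₂) = a

Reduce t₁ = f(p(b), f(p(a), f(p(0), a))):
1. f(p(b), f(p(a), f(p(0), a)))  →  f(p(b), f(p(a), a))   [R3 at 2.2]
2. f(p(b), f(p(a), a))  →  f(p(b), a)   [R3 at 2]
3. f(p(b), a)  →  a   [R3 at ε]

Reduce t₂ = f(p(0), f(p(a), f(p(p(a)), a))):
1. f(p(0), f(p(a), f(p(p(a)), a)))  →  f(p(0), f(p(a), a))   [R3 at 2.2]
2. f(p(0), f(p(a), a))  →  f(p(0), a)   [R3 at 2]
3. f(p(0), a)  →  a   [R3 at ε]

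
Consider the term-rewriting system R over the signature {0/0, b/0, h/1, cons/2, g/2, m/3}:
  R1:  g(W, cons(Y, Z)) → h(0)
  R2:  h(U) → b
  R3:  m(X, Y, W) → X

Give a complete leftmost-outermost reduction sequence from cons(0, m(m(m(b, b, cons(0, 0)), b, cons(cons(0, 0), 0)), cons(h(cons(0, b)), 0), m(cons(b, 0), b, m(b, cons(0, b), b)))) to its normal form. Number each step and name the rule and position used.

1. cons(0, m(m(m(b, b, cons(0, 0)), b, cons(cons(0, 0), 0)), cons(h(cons(0, b)), 0), m(cons(b, 0), b, m(b, cons(0, b), b))))  →  cons(0, m(m(b, b, cons(0, 0)), b, cons(cons(0, 0), 0)))   [R3 at 2]
2. cons(0, m(m(b, b, cons(0, 0)), b, cons(cons(0, 0), 0)))  →  cons(0, m(b, b, cons(0, 0)))   [R3 at 2]
3. cons(0, m(b, b, cons(0, 0)))  →  cons(0, b)   [R3 at 2]

cons(0, b)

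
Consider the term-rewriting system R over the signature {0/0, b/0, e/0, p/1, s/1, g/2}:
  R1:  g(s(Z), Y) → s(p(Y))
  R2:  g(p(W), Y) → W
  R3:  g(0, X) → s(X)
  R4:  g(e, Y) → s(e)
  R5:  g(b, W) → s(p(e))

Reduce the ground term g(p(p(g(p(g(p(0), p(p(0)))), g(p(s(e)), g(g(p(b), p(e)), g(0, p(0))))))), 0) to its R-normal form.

p(0)

1. g(p(p(g(p(g(p(0), p(p(0)))), g(p(s(e)), g(g(p(b), p(e)), g(0, p(0))))))), 0)  →  p(g(p(g(p(0), p(p(0)))), g(p(s(e)), g(g(p(b), p(e)), g(0, p(0))))))   [R2 at ε]
2. p(g(p(g(p(0), p(p(0)))), g(p(s(e)), g(g(p(b), p(e)), g(0, p(0))))))  →  p(g(p(0), p(p(0))))   [R2 at 1]
3. p(g(p(0), p(p(0))))  →  p(0)   [R2 at 1]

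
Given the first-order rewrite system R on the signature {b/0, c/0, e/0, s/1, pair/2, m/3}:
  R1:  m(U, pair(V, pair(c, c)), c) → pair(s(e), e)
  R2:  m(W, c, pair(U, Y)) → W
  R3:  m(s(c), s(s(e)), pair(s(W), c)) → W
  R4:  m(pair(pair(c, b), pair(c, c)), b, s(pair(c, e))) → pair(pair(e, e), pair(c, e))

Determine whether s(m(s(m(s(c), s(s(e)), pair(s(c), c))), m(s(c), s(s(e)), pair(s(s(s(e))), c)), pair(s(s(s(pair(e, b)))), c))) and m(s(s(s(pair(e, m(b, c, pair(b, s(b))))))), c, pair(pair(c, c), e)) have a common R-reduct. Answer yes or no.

Reduce t₁ = s(m(s(m(s(c), s(s(e)), pair(s(c), c))), m(s(c), s(s(e)), pair(s(s(s(e))), c)), pair(s(s(s(pair(e, b)))), c))):
1. s(m(s(m(s(c), s(s(e)), pair(s(c), c))), m(s(c), s(s(e)), pair(s(s(s(e))), c)), pair(s(s(s(pair(e, b)))), c)))  →  s(m(s(c), m(s(c), s(s(e)), pair(s(s(s(e))), c)), pair(s(s(s(pair(e, b)))), c)))   [R3 at 1.1.1]
2. s(m(s(c), m(s(c), s(s(e)), pair(s(s(s(e))), c)), pair(s(s(s(pair(e, b)))), c)))  →  s(m(s(c), s(s(e)), pair(s(s(s(pair(e, b)))), c)))   [R3 at 1.2]
3. s(m(s(c), s(s(e)), pair(s(s(s(pair(e, b)))), c)))  →  s(s(s(pair(e, b))))   [R3 at 1]

Reduce t₂ = m(s(s(s(pair(e, m(b, c, pair(b, s(b))))))), c, pair(pair(c, c), e)):
1. m(s(s(s(pair(e, m(b, c, pair(b, s(b))))))), c, pair(pair(c, c), e))  →  s(s(s(pair(e, m(b, c, pair(b, s(b)))))))   [R2 at ε]
2. s(s(s(pair(e, m(b, c, pair(b, s(b)))))))  →  s(s(s(pair(e, b))))   [R2 at 1.1.1.2]

yes — NF(t₁) = s(s(s(pair(e, b)))), NF(t₂) = s(s(s(pair(e, b))))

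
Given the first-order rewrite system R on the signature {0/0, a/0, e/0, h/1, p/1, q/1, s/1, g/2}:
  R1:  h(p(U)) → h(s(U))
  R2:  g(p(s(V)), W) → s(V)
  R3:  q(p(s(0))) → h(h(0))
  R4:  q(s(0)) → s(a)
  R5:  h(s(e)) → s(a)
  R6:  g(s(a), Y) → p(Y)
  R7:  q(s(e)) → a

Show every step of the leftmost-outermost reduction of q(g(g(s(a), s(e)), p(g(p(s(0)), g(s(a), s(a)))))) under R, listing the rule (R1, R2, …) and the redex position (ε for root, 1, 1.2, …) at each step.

a

1. q(g(g(s(a), s(e)), p(g(p(s(0)), g(s(a), s(a))))))  →  q(g(p(s(e)), p(g(p(s(0)), g(s(a), s(a))))))   [R6 at 1.1]
2. q(g(p(s(e)), p(g(p(s(0)), g(s(a), s(a))))))  →  q(s(e))   [R2 at 1]
3. q(s(e))  →  a   [R7 at ε]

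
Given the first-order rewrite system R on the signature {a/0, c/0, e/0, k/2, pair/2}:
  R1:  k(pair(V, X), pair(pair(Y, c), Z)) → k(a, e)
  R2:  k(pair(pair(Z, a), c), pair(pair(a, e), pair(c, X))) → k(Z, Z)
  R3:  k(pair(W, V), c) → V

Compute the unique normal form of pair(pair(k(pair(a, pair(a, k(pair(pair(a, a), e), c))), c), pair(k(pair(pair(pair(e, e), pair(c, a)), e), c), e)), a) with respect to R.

1. pair(pair(k(pair(a, pair(a, k(pair(pair(a, a), e), c))), c), pair(k(pair(pair(pair(e, e), pair(c, a)), e), c), e)), a)  →  pair(pair(pair(a, k(pair(pair(a, a), e), c)), pair(k(pair(pair(pair(e, e), pair(c, a)), e), c), e)), a)   [R3 at 1.1]
2. pair(pair(pair(a, k(pair(pair(a, a), e), c)), pair(k(pair(pair(pair(e, e), pair(c, a)), e), c), e)), a)  →  pair(pair(pair(a, e), pair(k(pair(pair(pair(e, e), pair(c, a)), e), c), e)), a)   [R3 at 1.1.2]
3. pair(pair(pair(a, e), pair(k(pair(pair(pair(e, e), pair(c, a)), e), c), e)), a)  →  pair(pair(pair(a, e), pair(e, e)), a)   [R3 at 1.2.1]

pair(pair(pair(a, e), pair(e, e)), a)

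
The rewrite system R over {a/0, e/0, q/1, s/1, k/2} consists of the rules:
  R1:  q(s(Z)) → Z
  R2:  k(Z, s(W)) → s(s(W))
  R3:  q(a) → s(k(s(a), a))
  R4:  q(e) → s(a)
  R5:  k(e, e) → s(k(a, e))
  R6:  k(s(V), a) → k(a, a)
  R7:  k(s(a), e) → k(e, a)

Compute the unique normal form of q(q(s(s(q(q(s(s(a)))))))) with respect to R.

1. q(q(s(s(q(q(s(s(a))))))))  →  q(s(q(q(s(s(a))))))   [R1 at 1]
2. q(s(q(q(s(s(a))))))  →  q(q(s(s(a))))   [R1 at ε]
3. q(q(s(s(a))))  →  q(s(a))   [R1 at 1]
4. q(s(a))  →  a   [R1 at ε]

a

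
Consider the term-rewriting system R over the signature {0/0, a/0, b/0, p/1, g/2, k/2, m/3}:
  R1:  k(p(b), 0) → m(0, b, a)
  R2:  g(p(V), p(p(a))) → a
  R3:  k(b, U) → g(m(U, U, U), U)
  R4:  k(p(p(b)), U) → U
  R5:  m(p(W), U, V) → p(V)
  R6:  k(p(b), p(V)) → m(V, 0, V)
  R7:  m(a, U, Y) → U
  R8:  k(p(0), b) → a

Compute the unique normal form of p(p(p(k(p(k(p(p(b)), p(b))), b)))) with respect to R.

1. p(p(p(k(p(k(p(p(b)), p(b))), b))))  →  p(p(p(k(p(p(b)), b))))   [R4 at 1.1.1.1.1]
2. p(p(p(k(p(p(b)), b))))  →  p(p(p(b)))   [R4 at 1.1.1]

p(p(p(b)))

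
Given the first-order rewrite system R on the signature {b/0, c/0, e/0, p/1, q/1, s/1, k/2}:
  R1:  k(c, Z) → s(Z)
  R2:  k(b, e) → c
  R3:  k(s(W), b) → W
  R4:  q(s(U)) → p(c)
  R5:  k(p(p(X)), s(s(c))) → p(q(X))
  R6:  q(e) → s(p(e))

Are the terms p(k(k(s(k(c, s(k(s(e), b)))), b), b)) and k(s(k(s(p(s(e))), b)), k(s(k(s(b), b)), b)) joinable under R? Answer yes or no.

yes — NF(t₁) = p(s(e)), NF(t₂) = p(s(e))

Reduce t₁ = p(k(k(s(k(c, s(k(s(e), b)))), b), b)):
1. p(k(k(s(k(c, s(k(s(e), b)))), b), b))  →  p(k(k(c, s(k(s(e), b))), b))   [R3 at 1.1]
2. p(k(k(c, s(k(s(e), b))), b))  →  p(k(s(s(k(s(e), b))), b))   [R1 at 1.1]
3. p(k(s(s(k(s(e), b))), b))  →  p(s(k(s(e), b)))   [R3 at 1]
4. p(s(k(s(e), b)))  →  p(s(e))   [R3 at 1.1]

Reduce t₂ = k(s(k(s(p(s(e))), b)), k(s(k(s(b), b)), b)):
1. k(s(k(s(p(s(e))), b)), k(s(k(s(b), b)), b))  →  k(s(p(s(e))), k(s(k(s(b), b)), b))   [R3 at 1.1]
2. k(s(p(s(e))), k(s(k(s(b), b)), b))  →  k(s(p(s(e))), k(s(b), b))   [R3 at 2]
3. k(s(p(s(e))), k(s(b), b))  →  k(s(p(s(e))), b)   [R3 at 2]
4. k(s(p(s(e))), b)  →  p(s(e))   [R3 at ε]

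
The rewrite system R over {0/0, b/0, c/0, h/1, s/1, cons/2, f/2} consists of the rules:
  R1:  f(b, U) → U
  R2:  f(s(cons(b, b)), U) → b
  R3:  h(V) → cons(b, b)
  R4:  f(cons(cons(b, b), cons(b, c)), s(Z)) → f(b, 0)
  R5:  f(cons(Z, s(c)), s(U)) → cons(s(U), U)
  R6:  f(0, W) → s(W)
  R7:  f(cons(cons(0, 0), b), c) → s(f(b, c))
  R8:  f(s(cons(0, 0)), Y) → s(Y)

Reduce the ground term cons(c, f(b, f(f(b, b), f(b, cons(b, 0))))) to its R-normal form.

cons(c, cons(b, 0))

1. cons(c, f(b, f(f(b, b), f(b, cons(b, 0)))))  →  cons(c, f(f(b, b), f(b, cons(b, 0))))   [R1 at 2]
2. cons(c, f(f(b, b), f(b, cons(b, 0))))  →  cons(c, f(b, f(b, cons(b, 0))))   [R1 at 2.1]
3. cons(c, f(b, f(b, cons(b, 0))))  →  cons(c, f(b, cons(b, 0)))   [R1 at 2]
4. cons(c, f(b, cons(b, 0)))  →  cons(c, cons(b, 0))   [R1 at 2]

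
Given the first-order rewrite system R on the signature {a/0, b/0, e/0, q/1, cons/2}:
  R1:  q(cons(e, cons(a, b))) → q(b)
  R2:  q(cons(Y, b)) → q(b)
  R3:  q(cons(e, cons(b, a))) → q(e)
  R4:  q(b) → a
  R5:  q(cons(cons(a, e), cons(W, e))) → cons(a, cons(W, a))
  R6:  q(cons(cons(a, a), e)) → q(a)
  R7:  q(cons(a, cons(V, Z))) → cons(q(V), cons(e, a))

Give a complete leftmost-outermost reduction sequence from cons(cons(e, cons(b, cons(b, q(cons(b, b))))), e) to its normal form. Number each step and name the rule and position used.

1. cons(cons(e, cons(b, cons(b, q(cons(b, b))))), e)  →  cons(cons(e, cons(b, cons(b, q(b)))), e)   [R2 at 1.2.2.2]
2. cons(cons(e, cons(b, cons(b, q(b)))), e)  →  cons(cons(e, cons(b, cons(b, a))), e)   [R4 at 1.2.2.2]

cons(cons(e, cons(b, cons(b, a))), e)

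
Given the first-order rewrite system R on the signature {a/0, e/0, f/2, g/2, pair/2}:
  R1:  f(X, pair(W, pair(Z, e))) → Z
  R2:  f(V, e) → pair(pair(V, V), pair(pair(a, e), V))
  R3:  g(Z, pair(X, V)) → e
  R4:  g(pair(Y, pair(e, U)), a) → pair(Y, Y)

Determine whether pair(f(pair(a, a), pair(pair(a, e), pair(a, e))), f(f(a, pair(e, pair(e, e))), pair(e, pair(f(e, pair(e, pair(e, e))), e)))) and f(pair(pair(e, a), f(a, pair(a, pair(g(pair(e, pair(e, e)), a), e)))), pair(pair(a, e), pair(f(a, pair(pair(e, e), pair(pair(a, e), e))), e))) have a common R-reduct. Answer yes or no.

yes — NF(t₁) = pair(a, e), NF(t₂) = pair(a, e)

Reduce t₁ = pair(f(pair(a, a), pair(pair(a, e), pair(a, e))), f(f(a, pair(e, pair(e, e))), pair(e, pair(f(e, pair(e, pair(e, e))), e)))):
1. pair(f(pair(a, a), pair(pair(a, e), pair(a, e))), f(f(a, pair(e, pair(e, e))), pair(e, pair(f(e, pair(e, pair(e, e))), e))))  →  pair(a, f(f(a, pair(e, pair(e, e))), pair(e, pair(f(e, pair(e, pair(e, e))), e))))   [R1 at 1]
2. pair(a, f(f(a, pair(e, pair(e, e))), pair(e, pair(f(e, pair(e, pair(e, e))), e))))  →  pair(a, f(e, pair(e, pair(e, e))))   [R1 at 2]
3. pair(a, f(e, pair(e, pair(e, e))))  →  pair(a, e)   [R1 at 2]

Reduce t₂ = f(pair(pair(e, a), f(a, pair(a, pair(g(pair(e, pair(e, e)), a), e)))), pair(pair(a, e), pair(f(a, pair(pair(e, e), pair(pair(a, e), e))), e))):
1. f(pair(pair(e, a), f(a, pair(a, pair(g(pair(e, pair(e, e)), a), e)))), pair(pair(a, e), pair(f(a, pair(pair(e, e), pair(pair(a, e), e))), e)))  →  f(a, pair(pair(e, e), pair(pair(a, e), e)))   [R1 at ε]
2. f(a, pair(pair(e, e), pair(pair(a, e), e)))  →  pair(a, e)   [R1 at ε]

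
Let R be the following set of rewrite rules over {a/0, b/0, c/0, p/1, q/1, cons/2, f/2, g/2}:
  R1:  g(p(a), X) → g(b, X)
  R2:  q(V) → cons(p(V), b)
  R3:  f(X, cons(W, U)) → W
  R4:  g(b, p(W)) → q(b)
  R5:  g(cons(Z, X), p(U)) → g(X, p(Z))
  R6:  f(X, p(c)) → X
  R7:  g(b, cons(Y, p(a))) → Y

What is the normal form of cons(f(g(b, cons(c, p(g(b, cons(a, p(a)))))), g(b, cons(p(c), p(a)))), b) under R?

1. cons(f(g(b, cons(c, p(g(b, cons(a, p(a)))))), g(b, cons(p(c), p(a)))), b)  →  cons(f(g(b, cons(c, p(a))), g(b, cons(p(c), p(a)))), b)   [R7 at 1.1.2.2.1]
2. cons(f(g(b, cons(c, p(a))), g(b, cons(p(c), p(a)))), b)  →  cons(f(c, g(b, cons(p(c), p(a)))), b)   [R7 at 1.1]
3. cons(f(c, g(b, cons(p(c), p(a)))), b)  →  cons(f(c, p(c)), b)   [R7 at 1.2]
4. cons(f(c, p(c)), b)  →  cons(c, b)   [R6 at 1]

cons(c, b)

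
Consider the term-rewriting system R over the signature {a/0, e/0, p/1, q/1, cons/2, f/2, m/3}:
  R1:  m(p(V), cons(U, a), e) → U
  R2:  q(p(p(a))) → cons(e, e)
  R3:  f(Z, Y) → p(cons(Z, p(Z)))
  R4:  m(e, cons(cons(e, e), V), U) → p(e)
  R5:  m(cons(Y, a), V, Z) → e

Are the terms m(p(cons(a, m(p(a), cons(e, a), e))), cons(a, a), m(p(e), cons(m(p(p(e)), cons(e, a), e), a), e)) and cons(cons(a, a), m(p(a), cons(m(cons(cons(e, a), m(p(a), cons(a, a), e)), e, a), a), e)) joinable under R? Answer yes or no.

Reduce t₁ = m(p(cons(a, m(p(a), cons(e, a), e))), cons(a, a), m(p(e), cons(m(p(p(e)), cons(e, a), e), a), e)):
1. m(p(cons(a, m(p(a), cons(e, a), e))), cons(a, a), m(p(e), cons(m(p(p(e)), cons(e, a), e), a), e))  →  m(p(cons(a, e)), cons(a, a), m(p(e), cons(m(p(p(e)), cons(e, a), e), a), e))   [R1 at 1.1.2]
2. m(p(cons(a, e)), cons(a, a), m(p(e), cons(m(p(p(e)), cons(e, a), e), a), e))  →  m(p(cons(a, e)), cons(a, a), m(p(p(e)), cons(e, a), e))   [R1 at 3]
3. m(p(cons(a, e)), cons(a, a), m(p(p(e)), cons(e, a), e))  →  m(p(cons(a, e)), cons(a, a), e)   [R1 at 3]
4. m(p(cons(a, e)), cons(a, a), e)  →  a   [R1 at ε]

Reduce t₂ = cons(cons(a, a), m(p(a), cons(m(cons(cons(e, a), m(p(a), cons(a, a), e)), e, a), a), e)):
1. cons(cons(a, a), m(p(a), cons(m(cons(cons(e, a), m(p(a), cons(a, a), e)), e, a), a), e))  →  cons(cons(a, a), m(cons(cons(e, a), m(p(a), cons(a, a), e)), e, a))   [R1 at 2]
2. cons(cons(a, a), m(cons(cons(e, a), m(p(a), cons(a, a), e)), e, a))  →  cons(cons(a, a), m(cons(cons(e, a), a), e, a))   [R1 at 2.1.2]
3. cons(cons(a, a), m(cons(cons(e, a), a), e, a))  →  cons(cons(a, a), e)   [R5 at 2]

no — NF(t₁) = a, NF(t₂) = cons(cons(a, a), e)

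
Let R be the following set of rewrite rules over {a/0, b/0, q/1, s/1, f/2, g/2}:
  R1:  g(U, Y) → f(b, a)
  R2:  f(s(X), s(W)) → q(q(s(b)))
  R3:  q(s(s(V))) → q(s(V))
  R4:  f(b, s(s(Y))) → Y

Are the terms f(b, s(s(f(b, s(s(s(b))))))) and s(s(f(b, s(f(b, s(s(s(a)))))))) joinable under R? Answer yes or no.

Reduce t₁ = f(b, s(s(f(b, s(s(s(b))))))):
1. f(b, s(s(f(b, s(s(s(b)))))))  →  f(b, s(s(s(b))))   [R4 at ε]
2. f(b, s(s(s(b))))  →  s(b)   [R4 at ε]

Reduce t₂ = s(s(f(b, s(f(b, s(s(s(a)))))))):
1. s(s(f(b, s(f(b, s(s(s(a))))))))  →  s(s(f(b, s(s(a)))))   [R4 at 1.1.2.1]
2. s(s(f(b, s(s(a)))))  →  s(s(a))   [R4 at 1.1]

no — NF(t₁) = s(b), NF(t₂) = s(s(a))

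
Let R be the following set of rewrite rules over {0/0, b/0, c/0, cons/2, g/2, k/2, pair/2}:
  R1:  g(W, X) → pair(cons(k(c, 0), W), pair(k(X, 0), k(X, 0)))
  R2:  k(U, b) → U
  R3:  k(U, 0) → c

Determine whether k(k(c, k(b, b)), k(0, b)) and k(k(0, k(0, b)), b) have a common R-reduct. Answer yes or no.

Reduce t₁ = k(k(c, k(b, b)), k(0, b)):
1. k(k(c, k(b, b)), k(0, b))  →  k(k(c, b), k(0, b))   [R2 at 1.2]
2. k(k(c, b), k(0, b))  →  k(c, k(0, b))   [R2 at 1]
3. k(c, k(0, b))  →  k(c, 0)   [R2 at 2]
4. k(c, 0)  →  c   [R3 at ε]

Reduce t₂ = k(k(0, k(0, b)), b):
1. k(k(0, k(0, b)), b)  →  k(0, k(0, b))   [R2 at ε]
2. k(0, k(0, b))  →  k(0, 0)   [R2 at 2]
3. k(0, 0)  →  c   [R3 at ε]

yes — NF(t₁) = c, NF(t₂) = c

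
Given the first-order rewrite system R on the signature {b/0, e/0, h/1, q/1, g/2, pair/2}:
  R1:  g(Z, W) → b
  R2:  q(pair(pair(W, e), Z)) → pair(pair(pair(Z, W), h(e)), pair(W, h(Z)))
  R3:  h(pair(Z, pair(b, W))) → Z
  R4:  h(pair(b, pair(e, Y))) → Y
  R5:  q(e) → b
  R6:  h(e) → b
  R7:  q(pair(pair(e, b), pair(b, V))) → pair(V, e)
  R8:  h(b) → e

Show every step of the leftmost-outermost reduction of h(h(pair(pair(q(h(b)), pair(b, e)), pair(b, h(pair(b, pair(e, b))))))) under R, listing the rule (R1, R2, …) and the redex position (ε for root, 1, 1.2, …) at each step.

1. h(h(pair(pair(q(h(b)), pair(b, e)), pair(b, h(pair(b, pair(e, b)))))))  →  h(pair(q(h(b)), pair(b, e)))   [R3 at 1]
2. h(pair(q(h(b)), pair(b, e)))  →  q(h(b))   [R3 at ε]
3. q(h(b))  →  q(e)   [R8 at 1]
4. q(e)  →  b   [R5 at ε]

b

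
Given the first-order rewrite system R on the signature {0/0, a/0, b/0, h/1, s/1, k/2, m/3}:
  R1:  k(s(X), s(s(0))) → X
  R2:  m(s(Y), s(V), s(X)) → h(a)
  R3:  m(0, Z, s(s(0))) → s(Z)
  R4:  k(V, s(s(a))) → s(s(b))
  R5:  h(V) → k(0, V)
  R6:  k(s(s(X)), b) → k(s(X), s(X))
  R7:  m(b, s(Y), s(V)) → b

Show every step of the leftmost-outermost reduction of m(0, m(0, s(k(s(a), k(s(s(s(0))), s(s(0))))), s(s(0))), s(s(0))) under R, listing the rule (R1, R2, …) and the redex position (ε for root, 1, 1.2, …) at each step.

s(s(s(a)))

1. m(0, m(0, s(k(s(a), k(s(s(s(0))), s(s(0))))), s(s(0))), s(s(0)))  →  s(m(0, s(k(s(a), k(s(s(s(0))), s(s(0))))), s(s(0))))   [R3 at ε]
2. s(m(0, s(k(s(a), k(s(s(s(0))), s(s(0))))), s(s(0))))  →  s(s(s(k(s(a), k(s(s(s(0))), s(s(0)))))))   [R3 at 1]
3. s(s(s(k(s(a), k(s(s(s(0))), s(s(0)))))))  →  s(s(s(k(s(a), s(s(0))))))   [R1 at 1.1.1.2]
4. s(s(s(k(s(a), s(s(0))))))  →  s(s(s(a)))   [R1 at 1.1.1]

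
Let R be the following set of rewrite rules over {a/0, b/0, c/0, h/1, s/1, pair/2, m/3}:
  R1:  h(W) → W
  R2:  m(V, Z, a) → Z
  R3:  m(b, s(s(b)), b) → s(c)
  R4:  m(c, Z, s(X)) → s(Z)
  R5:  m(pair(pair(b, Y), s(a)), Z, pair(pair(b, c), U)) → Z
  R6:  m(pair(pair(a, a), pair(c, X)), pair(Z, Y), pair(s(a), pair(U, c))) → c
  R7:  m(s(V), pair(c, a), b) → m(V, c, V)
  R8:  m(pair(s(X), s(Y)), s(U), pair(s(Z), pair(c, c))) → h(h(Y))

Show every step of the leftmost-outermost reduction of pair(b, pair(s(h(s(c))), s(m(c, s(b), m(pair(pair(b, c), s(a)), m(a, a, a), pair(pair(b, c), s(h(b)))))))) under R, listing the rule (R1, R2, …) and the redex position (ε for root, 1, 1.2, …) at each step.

pair(b, pair(s(s(c)), s(s(b))))

1. pair(b, pair(s(h(s(c))), s(m(c, s(b), m(pair(pair(b, c), s(a)), m(a, a, a), pair(pair(b, c), s(h(b))))))))  →  pair(b, pair(s(s(c)), s(m(c, s(b), m(pair(pair(b, c), s(a)), m(a, a, a), pair(pair(b, c), s(h(b))))))))   [R1 at 2.1.1]
2. pair(b, pair(s(s(c)), s(m(c, s(b), m(pair(pair(b, c), s(a)), m(a, a, a), pair(pair(b, c), s(h(b))))))))  →  pair(b, pair(s(s(c)), s(m(c, s(b), m(a, a, a)))))   [R5 at 2.2.1.3]
3. pair(b, pair(s(s(c)), s(m(c, s(b), m(a, a, a)))))  →  pair(b, pair(s(s(c)), s(m(c, s(b), a))))   [R2 at 2.2.1.3]
4. pair(b, pair(s(s(c)), s(m(c, s(b), a))))  →  pair(b, pair(s(s(c)), s(s(b))))   [R2 at 2.2.1]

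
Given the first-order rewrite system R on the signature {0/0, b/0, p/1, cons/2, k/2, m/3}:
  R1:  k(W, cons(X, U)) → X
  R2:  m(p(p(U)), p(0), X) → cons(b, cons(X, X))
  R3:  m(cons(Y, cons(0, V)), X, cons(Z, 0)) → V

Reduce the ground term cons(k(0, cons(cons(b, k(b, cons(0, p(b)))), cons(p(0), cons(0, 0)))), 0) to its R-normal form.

cons(cons(b, 0), 0)

1. cons(k(0, cons(cons(b, k(b, cons(0, p(b)))), cons(p(0), cons(0, 0)))), 0)  →  cons(cons(b, k(b, cons(0, p(b)))), 0)   [R1 at 1]
2. cons(cons(b, k(b, cons(0, p(b)))), 0)  →  cons(cons(b, 0), 0)   [R1 at 1.2]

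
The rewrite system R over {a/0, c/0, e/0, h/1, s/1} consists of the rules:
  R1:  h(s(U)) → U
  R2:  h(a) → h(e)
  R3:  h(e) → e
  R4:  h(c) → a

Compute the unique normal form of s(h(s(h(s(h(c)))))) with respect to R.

1. s(h(s(h(s(h(c))))))  →  s(h(s(h(c))))   [R1 at 1]
2. s(h(s(h(c))))  →  s(h(c))   [R1 at 1]
3. s(h(c))  →  s(a)   [R4 at 1]

s(a)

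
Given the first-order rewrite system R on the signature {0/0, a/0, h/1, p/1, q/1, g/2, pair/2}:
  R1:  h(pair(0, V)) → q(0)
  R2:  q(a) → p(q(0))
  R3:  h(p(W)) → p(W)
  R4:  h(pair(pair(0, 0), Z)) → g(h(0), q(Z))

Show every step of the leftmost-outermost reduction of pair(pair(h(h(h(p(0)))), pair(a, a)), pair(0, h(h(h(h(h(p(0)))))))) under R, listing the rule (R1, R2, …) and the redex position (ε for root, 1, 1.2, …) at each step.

1. pair(pair(h(h(h(p(0)))), pair(a, a)), pair(0, h(h(h(h(h(p(0))))))))  →  pair(pair(h(h(p(0))), pair(a, a)), pair(0, h(h(h(h(h(p(0))))))))   [R3 at 1.1.1.1]
2. pair(pair(h(h(p(0))), pair(a, a)), pair(0, h(h(h(h(h(p(0))))))))  →  pair(pair(h(p(0)), pair(a, a)), pair(0, h(h(h(h(h(p(0))))))))   [R3 at 1.1.1]
3. pair(pair(h(p(0)), pair(a, a)), pair(0, h(h(h(h(h(p(0))))))))  →  pair(pair(p(0), pair(a, a)), pair(0, h(h(h(h(h(p(0))))))))   [R3 at 1.1]
4. pair(pair(p(0), pair(a, a)), pair(0, h(h(h(h(h(p(0))))))))  →  pair(pair(p(0), pair(a, a)), pair(0, h(h(h(h(p(0)))))))   [R3 at 2.2.1.1.1.1]
5. pair(pair(p(0), pair(a, a)), pair(0, h(h(h(h(p(0)))))))  →  pair(pair(p(0), pair(a, a)), pair(0, h(h(h(p(0))))))   [R3 at 2.2.1.1.1]
6. pair(pair(p(0), pair(a, a)), pair(0, h(h(h(p(0))))))  →  pair(pair(p(0), pair(a, a)), pair(0, h(h(p(0)))))   [R3 at 2.2.1.1]
7. pair(pair(p(0), pair(a, a)), pair(0, h(h(p(0)))))  →  pair(pair(p(0), pair(a, a)), pair(0, h(p(0))))   [R3 at 2.2.1]
8. pair(pair(p(0), pair(a, a)), pair(0, h(p(0))))  →  pair(pair(p(0), pair(a, a)), pair(0, p(0)))   [R3 at 2.2]

pair(pair(p(0), pair(a, a)), pair(0, p(0)))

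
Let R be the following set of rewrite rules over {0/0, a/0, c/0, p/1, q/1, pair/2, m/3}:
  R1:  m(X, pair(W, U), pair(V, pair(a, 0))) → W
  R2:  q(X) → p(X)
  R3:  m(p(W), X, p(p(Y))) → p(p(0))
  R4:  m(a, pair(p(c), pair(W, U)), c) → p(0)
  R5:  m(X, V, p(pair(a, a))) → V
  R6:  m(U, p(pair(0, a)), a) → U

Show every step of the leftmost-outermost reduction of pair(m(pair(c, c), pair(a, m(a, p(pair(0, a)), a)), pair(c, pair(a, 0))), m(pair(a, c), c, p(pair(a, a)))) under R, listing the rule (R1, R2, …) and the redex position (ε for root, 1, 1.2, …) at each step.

1. pair(m(pair(c, c), pair(a, m(a, p(pair(0, a)), a)), pair(c, pair(a, 0))), m(pair(a, c), c, p(pair(a, a))))  →  pair(a, m(pair(a, c), c, p(pair(a, a))))   [R1 at 1]
2. pair(a, m(pair(a, c), c, p(pair(a, a))))  →  pair(a, c)   [R5 at 2]

pair(a, c)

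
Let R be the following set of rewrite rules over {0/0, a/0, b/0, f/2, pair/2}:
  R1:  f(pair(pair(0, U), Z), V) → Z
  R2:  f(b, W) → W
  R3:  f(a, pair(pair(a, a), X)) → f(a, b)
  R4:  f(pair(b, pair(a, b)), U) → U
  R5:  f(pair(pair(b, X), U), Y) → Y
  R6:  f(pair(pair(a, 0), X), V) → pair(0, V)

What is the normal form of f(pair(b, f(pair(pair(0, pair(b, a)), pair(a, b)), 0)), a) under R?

a

1. f(pair(b, f(pair(pair(0, pair(b, a)), pair(a, b)), 0)), a)  →  f(pair(b, pair(a, b)), a)   [R1 at 1.2]
2. f(pair(b, pair(a, b)), a)  →  a   [R4 at ε]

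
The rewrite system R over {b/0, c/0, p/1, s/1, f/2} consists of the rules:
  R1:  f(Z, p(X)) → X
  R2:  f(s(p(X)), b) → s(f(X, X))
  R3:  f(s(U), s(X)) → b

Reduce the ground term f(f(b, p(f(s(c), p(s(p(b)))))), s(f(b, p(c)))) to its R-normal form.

b

1. f(f(b, p(f(s(c), p(s(p(b)))))), s(f(b, p(c))))  →  f(f(s(c), p(s(p(b)))), s(f(b, p(c))))   [R1 at 1]
2. f(f(s(c), p(s(p(b)))), s(f(b, p(c))))  →  f(s(p(b)), s(f(b, p(c))))   [R1 at 1]
3. f(s(p(b)), s(f(b, p(c))))  →  b   [R3 at ε]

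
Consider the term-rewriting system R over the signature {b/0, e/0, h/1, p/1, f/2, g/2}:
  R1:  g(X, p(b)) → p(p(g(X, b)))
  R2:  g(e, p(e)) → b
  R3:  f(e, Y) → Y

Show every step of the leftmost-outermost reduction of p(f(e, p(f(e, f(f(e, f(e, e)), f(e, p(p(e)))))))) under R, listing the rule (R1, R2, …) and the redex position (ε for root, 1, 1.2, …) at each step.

1. p(f(e, p(f(e, f(f(e, f(e, e)), f(e, p(p(e))))))))  →  p(p(f(e, f(f(e, f(e, e)), f(e, p(p(e)))))))   [R3 at 1]
2. p(p(f(e, f(f(e, f(e, e)), f(e, p(p(e)))))))  →  p(p(f(f(e, f(e, e)), f(e, p(p(e))))))   [R3 at 1.1]
3. p(p(f(f(e, f(e, e)), f(e, p(p(e))))))  →  p(p(f(f(e, e), f(e, p(p(e))))))   [R3 at 1.1.1]
4. p(p(f(f(e, e), f(e, p(p(e))))))  →  p(p(f(e, f(e, p(p(e))))))   [R3 at 1.1.1]
5. p(p(f(e, f(e, p(p(e))))))  →  p(p(f(e, p(p(e)))))   [R3 at 1.1]
6. p(p(f(e, p(p(e)))))  →  p(p(p(p(e))))   [R3 at 1.1]

p(p(p(p(e))))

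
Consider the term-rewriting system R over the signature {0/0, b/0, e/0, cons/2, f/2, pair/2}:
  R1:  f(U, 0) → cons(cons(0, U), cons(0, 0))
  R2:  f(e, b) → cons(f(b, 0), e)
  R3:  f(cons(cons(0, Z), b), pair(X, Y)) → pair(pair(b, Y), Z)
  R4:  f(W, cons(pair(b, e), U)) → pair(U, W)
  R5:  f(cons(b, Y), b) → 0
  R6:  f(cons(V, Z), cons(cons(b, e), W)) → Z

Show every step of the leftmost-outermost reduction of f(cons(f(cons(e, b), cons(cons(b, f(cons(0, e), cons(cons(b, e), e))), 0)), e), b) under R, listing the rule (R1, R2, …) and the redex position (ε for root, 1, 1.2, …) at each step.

1. f(cons(f(cons(e, b), cons(cons(b, f(cons(0, e), cons(cons(b, e), e))), 0)), e), b)  →  f(cons(f(cons(e, b), cons(cons(b, e), 0)), e), b)   [R6 at 1.1.2.1.2]
2. f(cons(f(cons(e, b), cons(cons(b, e), 0)), e), b)  →  f(cons(b, e), b)   [R6 at 1.1]
3. f(cons(b, e), b)  →  0   [R5 at ε]

0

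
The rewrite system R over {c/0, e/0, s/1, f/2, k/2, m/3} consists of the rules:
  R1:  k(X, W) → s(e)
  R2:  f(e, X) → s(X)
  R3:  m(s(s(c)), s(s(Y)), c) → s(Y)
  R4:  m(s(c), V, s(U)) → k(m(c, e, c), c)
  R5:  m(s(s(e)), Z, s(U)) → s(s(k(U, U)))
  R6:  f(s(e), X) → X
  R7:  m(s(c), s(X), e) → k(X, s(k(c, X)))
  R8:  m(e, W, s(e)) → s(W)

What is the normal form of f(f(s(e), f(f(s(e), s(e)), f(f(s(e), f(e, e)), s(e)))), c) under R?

c

1. f(f(s(e), f(f(s(e), s(e)), f(f(s(e), f(e, e)), s(e)))), c)  →  f(f(f(s(e), s(e)), f(f(s(e), f(e, e)), s(e))), c)   [R6 at 1]
2. f(f(f(s(e), s(e)), f(f(s(e), f(e, e)), s(e))), c)  →  f(f(s(e), f(f(s(e), f(e, e)), s(e))), c)   [R6 at 1.1]
3. f(f(s(e), f(f(s(e), f(e, e)), s(e))), c)  →  f(f(f(s(e), f(e, e)), s(e)), c)   [R6 at 1]
4. f(f(f(s(e), f(e, e)), s(e)), c)  →  f(f(f(e, e), s(e)), c)   [R6 at 1.1]
5. f(f(f(e, e), s(e)), c)  →  f(f(s(e), s(e)), c)   [R2 at 1.1]
6. f(f(s(e), s(e)), c)  →  f(s(e), c)   [R6 at 1]
7. f(s(e), c)  →  c   [R6 at ε]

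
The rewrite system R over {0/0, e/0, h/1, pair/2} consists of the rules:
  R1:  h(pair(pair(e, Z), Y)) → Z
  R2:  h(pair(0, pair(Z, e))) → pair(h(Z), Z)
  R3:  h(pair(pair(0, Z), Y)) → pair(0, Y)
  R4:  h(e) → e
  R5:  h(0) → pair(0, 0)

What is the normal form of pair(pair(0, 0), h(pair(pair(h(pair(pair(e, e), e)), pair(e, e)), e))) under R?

1. pair(pair(0, 0), h(pair(pair(h(pair(pair(e, e), e)), pair(e, e)), e)))  →  pair(pair(0, 0), h(pair(pair(e, pair(e, e)), e)))   [R1 at 2.1.1.1]
2. pair(pair(0, 0), h(pair(pair(e, pair(e, e)), e)))  →  pair(pair(0, 0), pair(e, e))   [R1 at 2]

pair(pair(0, 0), pair(e, e))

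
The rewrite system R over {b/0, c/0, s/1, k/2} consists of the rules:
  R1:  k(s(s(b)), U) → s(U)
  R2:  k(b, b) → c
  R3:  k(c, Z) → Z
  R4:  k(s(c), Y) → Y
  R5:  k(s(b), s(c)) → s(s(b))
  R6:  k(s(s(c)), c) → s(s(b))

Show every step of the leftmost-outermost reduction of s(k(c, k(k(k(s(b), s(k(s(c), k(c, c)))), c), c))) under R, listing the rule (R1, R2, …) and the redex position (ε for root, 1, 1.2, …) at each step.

s(c)

1. s(k(c, k(k(k(s(b), s(k(s(c), k(c, c)))), c), c)))  →  s(k(k(k(s(b), s(k(s(c), k(c, c)))), c), c))   [R3 at 1]
2. s(k(k(k(s(b), s(k(s(c), k(c, c)))), c), c))  →  s(k(k(k(s(b), s(k(c, c))), c), c))   [R4 at 1.1.1.2.1]
3. s(k(k(k(s(b), s(k(c, c))), c), c))  →  s(k(k(k(s(b), s(c)), c), c))   [R3 at 1.1.1.2.1]
4. s(k(k(k(s(b), s(c)), c), c))  →  s(k(k(s(s(b)), c), c))   [R5 at 1.1.1]
5. s(k(k(s(s(b)), c), c))  →  s(k(s(c), c))   [R1 at 1.1]
6. s(k(s(c), c))  →  s(c)   [R4 at 1]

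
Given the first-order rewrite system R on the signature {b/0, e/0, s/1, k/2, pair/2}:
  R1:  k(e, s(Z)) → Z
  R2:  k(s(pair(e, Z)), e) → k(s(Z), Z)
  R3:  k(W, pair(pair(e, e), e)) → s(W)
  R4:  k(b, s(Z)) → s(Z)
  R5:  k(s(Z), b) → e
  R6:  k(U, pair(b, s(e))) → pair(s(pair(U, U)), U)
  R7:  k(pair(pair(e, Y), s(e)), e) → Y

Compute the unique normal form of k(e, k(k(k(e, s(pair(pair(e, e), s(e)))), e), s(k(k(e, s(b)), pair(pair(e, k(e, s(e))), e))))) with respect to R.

b

1. k(e, k(k(k(e, s(pair(pair(e, e), s(e)))), e), s(k(k(e, s(b)), pair(pair(e, k(e, s(e))), e)))))  →  k(e, k(k(pair(pair(e, e), s(e)), e), s(k(k(e, s(b)), pair(pair(e, k(e, s(e))), e)))))   [R1 at 2.1.1]
2. k(e, k(k(pair(pair(e, e), s(e)), e), s(k(k(e, s(b)), pair(pair(e, k(e, s(e))), e)))))  →  k(e, k(e, s(k(k(e, s(b)), pair(pair(e, k(e, s(e))), e)))))   [R7 at 2.1]
3. k(e, k(e, s(k(k(e, s(b)), pair(pair(e, k(e, s(e))), e)))))  →  k(e, k(k(e, s(b)), pair(pair(e, k(e, s(e))), e)))   [R1 at 2]
4. k(e, k(k(e, s(b)), pair(pair(e, k(e, s(e))), e)))  →  k(e, k(b, pair(pair(e, k(e, s(e))), e)))   [R1 at 2.1]
5. k(e, k(b, pair(pair(e, k(e, s(e))), e)))  →  k(e, k(b, pair(pair(e, e), e)))   [R1 at 2.2.1.2]
6. k(e, k(b, pair(pair(e, e), e)))  →  k(e, s(b))   [R3 at 2]
7. k(e, s(b))  →  b   [R1 at ε]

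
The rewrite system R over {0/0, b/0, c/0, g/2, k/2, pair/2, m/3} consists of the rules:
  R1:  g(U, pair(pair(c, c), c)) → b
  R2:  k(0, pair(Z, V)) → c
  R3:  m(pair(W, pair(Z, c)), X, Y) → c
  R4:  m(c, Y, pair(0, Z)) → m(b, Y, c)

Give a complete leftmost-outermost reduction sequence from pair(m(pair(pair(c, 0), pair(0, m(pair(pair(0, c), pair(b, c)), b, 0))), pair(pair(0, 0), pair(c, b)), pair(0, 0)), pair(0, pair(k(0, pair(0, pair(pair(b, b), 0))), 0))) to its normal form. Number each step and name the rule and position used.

1. pair(m(pair(pair(c, 0), pair(0, m(pair(pair(0, c), pair(b, c)), b, 0))), pair(pair(0, 0), pair(c, b)), pair(0, 0)), pair(0, pair(k(0, pair(0, pair(pair(b, b), 0))), 0)))  →  pair(m(pair(pair(c, 0), pair(0, c)), pair(pair(0, 0), pair(c, b)), pair(0, 0)), pair(0, pair(k(0, pair(0, pair(pair(b, b), 0))), 0)))   [R3 at 1.1.2.2]
2. pair(m(pair(pair(c, 0), pair(0, c)), pair(pair(0, 0), pair(c, b)), pair(0, 0)), pair(0, pair(k(0, pair(0, pair(pair(b, b), 0))), 0)))  →  pair(c, pair(0, pair(k(0, pair(0, pair(pair(b, b), 0))), 0)))   [R3 at 1]
3. pair(c, pair(0, pair(k(0, pair(0, pair(pair(b, b), 0))), 0)))  →  pair(c, pair(0, pair(c, 0)))   [R2 at 2.2.1]

pair(c, pair(0, pair(c, 0)))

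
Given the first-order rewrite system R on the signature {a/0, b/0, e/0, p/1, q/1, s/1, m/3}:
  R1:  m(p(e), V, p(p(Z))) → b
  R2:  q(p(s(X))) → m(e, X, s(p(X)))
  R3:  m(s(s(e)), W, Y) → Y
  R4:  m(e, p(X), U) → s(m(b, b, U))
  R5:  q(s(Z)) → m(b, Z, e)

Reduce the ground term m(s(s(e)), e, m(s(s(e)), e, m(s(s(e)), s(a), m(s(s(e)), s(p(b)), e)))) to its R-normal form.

e

1. m(s(s(e)), e, m(s(s(e)), e, m(s(s(e)), s(a), m(s(s(e)), s(p(b)), e))))  →  m(s(s(e)), e, m(s(s(e)), s(a), m(s(s(e)), s(p(b)), e)))   [R3 at ε]
2. m(s(s(e)), e, m(s(s(e)), s(a), m(s(s(e)), s(p(b)), e)))  →  m(s(s(e)), s(a), m(s(s(e)), s(p(b)), e))   [R3 at ε]
3. m(s(s(e)), s(a), m(s(s(e)), s(p(b)), e))  →  m(s(s(e)), s(p(b)), e)   [R3 at ε]
4. m(s(s(e)), s(p(b)), e)  →  e   [R3 at ε]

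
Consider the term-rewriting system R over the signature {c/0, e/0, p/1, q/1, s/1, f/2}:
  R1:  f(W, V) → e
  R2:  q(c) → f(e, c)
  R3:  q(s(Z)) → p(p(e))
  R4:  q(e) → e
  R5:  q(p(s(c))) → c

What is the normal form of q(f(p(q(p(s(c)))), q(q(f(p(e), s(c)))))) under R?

1. q(f(p(q(p(s(c)))), q(q(f(p(e), s(c))))))  →  q(e)   [R1 at 1]
2. q(e)  →  e   [R4 at ε]

e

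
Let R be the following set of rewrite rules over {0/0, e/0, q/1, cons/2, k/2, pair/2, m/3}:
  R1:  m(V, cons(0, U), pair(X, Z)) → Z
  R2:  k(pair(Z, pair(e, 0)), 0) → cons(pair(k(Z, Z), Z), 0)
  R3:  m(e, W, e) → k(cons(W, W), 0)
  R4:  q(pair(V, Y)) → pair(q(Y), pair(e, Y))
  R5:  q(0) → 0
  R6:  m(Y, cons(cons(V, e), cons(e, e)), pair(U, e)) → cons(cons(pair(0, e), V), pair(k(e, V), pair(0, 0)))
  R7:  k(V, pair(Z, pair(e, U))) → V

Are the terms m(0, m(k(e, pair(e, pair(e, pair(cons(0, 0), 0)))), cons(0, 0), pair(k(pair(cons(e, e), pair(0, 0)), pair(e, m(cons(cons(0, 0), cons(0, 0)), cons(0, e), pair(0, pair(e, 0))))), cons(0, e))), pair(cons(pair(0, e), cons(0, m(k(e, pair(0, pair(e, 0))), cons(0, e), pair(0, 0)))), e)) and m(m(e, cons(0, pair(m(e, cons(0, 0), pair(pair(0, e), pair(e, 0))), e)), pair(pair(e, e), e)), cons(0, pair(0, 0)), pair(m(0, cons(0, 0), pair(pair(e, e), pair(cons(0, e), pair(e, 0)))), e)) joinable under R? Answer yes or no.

yes — NF(t₁) = e, NF(t₂) = e

Reduce t₁ = m(0, m(k(e, pair(e, pair(e, pair(cons(0, 0), 0)))), cons(0, 0), pair(k(pair(cons(e, e), pair(0, 0)), pair(e, m(cons(cons(0, 0), cons(0, 0)), cons(0, e), pair(0, pair(e, 0))))), cons(0, e))), pair(cons(pair(0, e), cons(0, m(k(e, pair(0, pair(e, 0))), cons(0, e), pair(0, 0)))), e)):
1. m(0, m(k(e, pair(e, pair(e, pair(cons(0, 0), 0)))), cons(0, 0), pair(k(pair(cons(e, e), pair(0, 0)), pair(e, m(cons(cons(0, 0), cons(0, 0)), cons(0, e), pair(0, pair(e, 0))))), cons(0, e))), pair(cons(pair(0, e), cons(0, m(k(e, pair(0, pair(e, 0))), cons(0, e), pair(0, 0)))), e))  →  m(0, cons(0, e), pair(cons(pair(0, e), cons(0, m(k(e, pair(0, pair(e, 0))), cons(0, e), pair(0, 0)))), e))   [R1 at 2]
2. m(0, cons(0, e), pair(cons(pair(0, e), cons(0, m(k(e, pair(0, pair(e, 0))), cons(0, e), pair(0, 0)))), e))  →  e   [R1 at ε]

Reduce t₂ = m(m(e, cons(0, pair(m(e, cons(0, 0), pair(pair(0, e), pair(e, 0))), e)), pair(pair(e, e), e)), cons(0, pair(0, 0)), pair(m(0, cons(0, 0), pair(pair(e, e), pair(cons(0, e), pair(e, 0)))), e)):
1. m(m(e, cons(0, pair(m(e, cons(0, 0), pair(pair(0, e), pair(e, 0))), e)), pair(pair(e, e), e)), cons(0, pair(0, 0)), pair(m(0, cons(0, 0), pair(pair(e, e), pair(cons(0, e), pair(e, 0)))), e))  →  e   [R1 at ε]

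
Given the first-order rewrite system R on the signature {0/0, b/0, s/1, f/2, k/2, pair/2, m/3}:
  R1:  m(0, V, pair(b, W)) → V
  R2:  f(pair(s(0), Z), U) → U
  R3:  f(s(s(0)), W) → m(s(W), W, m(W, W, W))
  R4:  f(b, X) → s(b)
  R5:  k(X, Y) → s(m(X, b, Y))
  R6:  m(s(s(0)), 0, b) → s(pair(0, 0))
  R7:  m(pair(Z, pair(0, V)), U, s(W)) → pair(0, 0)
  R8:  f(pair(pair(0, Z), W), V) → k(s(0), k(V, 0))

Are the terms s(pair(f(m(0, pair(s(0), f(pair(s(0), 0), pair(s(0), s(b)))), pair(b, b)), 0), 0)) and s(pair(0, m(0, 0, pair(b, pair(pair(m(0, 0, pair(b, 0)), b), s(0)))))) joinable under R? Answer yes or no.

Reduce t₁ = s(pair(f(m(0, pair(s(0), f(pair(s(0), 0), pair(s(0), s(b)))), pair(b, b)), 0), 0)):
1. s(pair(f(m(0, pair(s(0), f(pair(s(0), 0), pair(s(0), s(b)))), pair(b, b)), 0), 0))  →  s(pair(f(pair(s(0), f(pair(s(0), 0), pair(s(0), s(b)))), 0), 0))   [R1 at 1.1.1]
2. s(pair(f(pair(s(0), f(pair(s(0), 0), pair(s(0), s(b)))), 0), 0))  →  s(pair(0, 0))   [R2 at 1.1]

Reduce t₂ = s(pair(0, m(0, 0, pair(b, pair(pair(m(0, 0, pair(b, 0)), b), s(0)))))):
1. s(pair(0, m(0, 0, pair(b, pair(pair(m(0, 0, pair(b, 0)), b), s(0))))))  →  s(pair(0, 0))   [R1 at 1.2]

yes — NF(t₁) = s(pair(0, 0)), NF(t₂) = s(pair(0, 0))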